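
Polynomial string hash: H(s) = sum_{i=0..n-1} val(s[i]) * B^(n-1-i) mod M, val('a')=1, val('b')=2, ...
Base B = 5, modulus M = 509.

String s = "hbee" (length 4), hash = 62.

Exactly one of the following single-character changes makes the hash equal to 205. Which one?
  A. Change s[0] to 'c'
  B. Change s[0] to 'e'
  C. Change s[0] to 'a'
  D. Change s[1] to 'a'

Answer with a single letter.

Option A: s[0]='h'->'c', delta=(3-8)*5^3 mod 509 = 393, hash=62+393 mod 509 = 455
Option B: s[0]='h'->'e', delta=(5-8)*5^3 mod 509 = 134, hash=62+134 mod 509 = 196
Option C: s[0]='h'->'a', delta=(1-8)*5^3 mod 509 = 143, hash=62+143 mod 509 = 205 <-- target
Option D: s[1]='b'->'a', delta=(1-2)*5^2 mod 509 = 484, hash=62+484 mod 509 = 37

Answer: C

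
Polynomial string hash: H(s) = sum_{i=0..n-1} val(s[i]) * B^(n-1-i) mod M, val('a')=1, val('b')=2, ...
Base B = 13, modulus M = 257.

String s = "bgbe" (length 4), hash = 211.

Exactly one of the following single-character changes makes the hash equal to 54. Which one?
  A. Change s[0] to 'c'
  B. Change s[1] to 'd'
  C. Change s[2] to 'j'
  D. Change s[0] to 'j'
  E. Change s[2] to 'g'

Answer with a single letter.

Option A: s[0]='b'->'c', delta=(3-2)*13^3 mod 257 = 141, hash=211+141 mod 257 = 95
Option B: s[1]='g'->'d', delta=(4-7)*13^2 mod 257 = 7, hash=211+7 mod 257 = 218
Option C: s[2]='b'->'j', delta=(10-2)*13^1 mod 257 = 104, hash=211+104 mod 257 = 58
Option D: s[0]='b'->'j', delta=(10-2)*13^3 mod 257 = 100, hash=211+100 mod 257 = 54 <-- target
Option E: s[2]='b'->'g', delta=(7-2)*13^1 mod 257 = 65, hash=211+65 mod 257 = 19

Answer: D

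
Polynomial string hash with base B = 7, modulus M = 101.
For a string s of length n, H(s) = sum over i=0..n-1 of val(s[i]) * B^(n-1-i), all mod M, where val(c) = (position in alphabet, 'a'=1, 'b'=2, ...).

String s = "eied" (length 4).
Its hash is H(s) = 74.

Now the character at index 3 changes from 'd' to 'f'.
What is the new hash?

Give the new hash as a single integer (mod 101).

Answer: 76

Derivation:
val('d') = 4, val('f') = 6
Position k = 3, exponent = n-1-k = 0
B^0 mod M = 7^0 mod 101 = 1
Delta = (6 - 4) * 1 mod 101 = 2
New hash = (74 + 2) mod 101 = 76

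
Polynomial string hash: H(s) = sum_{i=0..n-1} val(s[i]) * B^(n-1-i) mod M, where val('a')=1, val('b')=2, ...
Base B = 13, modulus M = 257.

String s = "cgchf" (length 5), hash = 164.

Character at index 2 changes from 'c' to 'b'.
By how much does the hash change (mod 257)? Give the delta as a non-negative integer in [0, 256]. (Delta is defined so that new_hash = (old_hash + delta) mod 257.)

Answer: 88

Derivation:
Delta formula: (val(new) - val(old)) * B^(n-1-k) mod M
  val('b') - val('c') = 2 - 3 = -1
  B^(n-1-k) = 13^2 mod 257 = 169
  Delta = -1 * 169 mod 257 = 88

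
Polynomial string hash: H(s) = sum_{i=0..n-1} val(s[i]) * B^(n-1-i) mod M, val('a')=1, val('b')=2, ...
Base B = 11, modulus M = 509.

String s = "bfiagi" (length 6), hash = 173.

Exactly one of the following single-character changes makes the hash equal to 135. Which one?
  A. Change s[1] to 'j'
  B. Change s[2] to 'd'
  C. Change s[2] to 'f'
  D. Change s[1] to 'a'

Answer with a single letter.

Option A: s[1]='f'->'j', delta=(10-6)*11^4 mod 509 = 29, hash=173+29 mod 509 = 202
Option B: s[2]='i'->'d', delta=(4-9)*11^3 mod 509 = 471, hash=173+471 mod 509 = 135 <-- target
Option C: s[2]='i'->'f', delta=(6-9)*11^3 mod 509 = 79, hash=173+79 mod 509 = 252
Option D: s[1]='f'->'a', delta=(1-6)*11^4 mod 509 = 91, hash=173+91 mod 509 = 264

Answer: B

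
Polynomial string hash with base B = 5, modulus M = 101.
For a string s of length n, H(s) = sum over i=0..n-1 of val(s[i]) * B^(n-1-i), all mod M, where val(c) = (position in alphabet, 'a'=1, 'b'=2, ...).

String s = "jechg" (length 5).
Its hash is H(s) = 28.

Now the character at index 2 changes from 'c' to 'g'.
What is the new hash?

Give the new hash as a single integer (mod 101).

Answer: 27

Derivation:
val('c') = 3, val('g') = 7
Position k = 2, exponent = n-1-k = 2
B^2 mod M = 5^2 mod 101 = 25
Delta = (7 - 3) * 25 mod 101 = 100
New hash = (28 + 100) mod 101 = 27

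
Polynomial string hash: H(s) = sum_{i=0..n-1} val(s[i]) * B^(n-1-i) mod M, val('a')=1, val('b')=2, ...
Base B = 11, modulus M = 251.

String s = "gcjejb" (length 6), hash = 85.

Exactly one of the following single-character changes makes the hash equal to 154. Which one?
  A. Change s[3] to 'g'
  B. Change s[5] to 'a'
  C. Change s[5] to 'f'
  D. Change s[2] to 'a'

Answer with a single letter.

Option A: s[3]='e'->'g', delta=(7-5)*11^2 mod 251 = 242, hash=85+242 mod 251 = 76
Option B: s[5]='b'->'a', delta=(1-2)*11^0 mod 251 = 250, hash=85+250 mod 251 = 84
Option C: s[5]='b'->'f', delta=(6-2)*11^0 mod 251 = 4, hash=85+4 mod 251 = 89
Option D: s[2]='j'->'a', delta=(1-10)*11^3 mod 251 = 69, hash=85+69 mod 251 = 154 <-- target

Answer: D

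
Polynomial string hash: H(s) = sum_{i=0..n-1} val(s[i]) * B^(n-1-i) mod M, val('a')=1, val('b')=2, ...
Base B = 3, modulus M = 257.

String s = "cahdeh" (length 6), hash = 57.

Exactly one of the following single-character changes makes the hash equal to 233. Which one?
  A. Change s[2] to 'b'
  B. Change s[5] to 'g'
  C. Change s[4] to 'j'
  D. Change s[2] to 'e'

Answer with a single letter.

Answer: D

Derivation:
Option A: s[2]='h'->'b', delta=(2-8)*3^3 mod 257 = 95, hash=57+95 mod 257 = 152
Option B: s[5]='h'->'g', delta=(7-8)*3^0 mod 257 = 256, hash=57+256 mod 257 = 56
Option C: s[4]='e'->'j', delta=(10-5)*3^1 mod 257 = 15, hash=57+15 mod 257 = 72
Option D: s[2]='h'->'e', delta=(5-8)*3^3 mod 257 = 176, hash=57+176 mod 257 = 233 <-- target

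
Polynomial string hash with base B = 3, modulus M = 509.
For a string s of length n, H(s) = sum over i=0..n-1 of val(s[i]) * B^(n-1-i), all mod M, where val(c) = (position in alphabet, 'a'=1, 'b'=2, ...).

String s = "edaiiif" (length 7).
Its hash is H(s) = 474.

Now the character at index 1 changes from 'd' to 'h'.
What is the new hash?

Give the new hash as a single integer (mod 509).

Answer: 428

Derivation:
val('d') = 4, val('h') = 8
Position k = 1, exponent = n-1-k = 5
B^5 mod M = 3^5 mod 509 = 243
Delta = (8 - 4) * 243 mod 509 = 463
New hash = (474 + 463) mod 509 = 428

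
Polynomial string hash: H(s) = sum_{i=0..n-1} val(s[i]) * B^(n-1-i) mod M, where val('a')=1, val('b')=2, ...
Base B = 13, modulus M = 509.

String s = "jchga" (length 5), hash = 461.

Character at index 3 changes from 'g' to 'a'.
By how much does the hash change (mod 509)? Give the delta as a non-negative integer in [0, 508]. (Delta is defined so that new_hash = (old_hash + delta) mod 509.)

Answer: 431

Derivation:
Delta formula: (val(new) - val(old)) * B^(n-1-k) mod M
  val('a') - val('g') = 1 - 7 = -6
  B^(n-1-k) = 13^1 mod 509 = 13
  Delta = -6 * 13 mod 509 = 431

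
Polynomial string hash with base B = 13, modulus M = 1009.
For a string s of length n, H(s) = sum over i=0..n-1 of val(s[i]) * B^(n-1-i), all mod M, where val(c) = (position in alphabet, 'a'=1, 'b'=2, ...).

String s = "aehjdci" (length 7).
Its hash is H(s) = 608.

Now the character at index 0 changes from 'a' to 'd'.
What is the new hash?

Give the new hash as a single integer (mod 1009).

val('a') = 1, val('d') = 4
Position k = 0, exponent = n-1-k = 6
B^6 mod M = 13^6 mod 1009 = 762
Delta = (4 - 1) * 762 mod 1009 = 268
New hash = (608 + 268) mod 1009 = 876

Answer: 876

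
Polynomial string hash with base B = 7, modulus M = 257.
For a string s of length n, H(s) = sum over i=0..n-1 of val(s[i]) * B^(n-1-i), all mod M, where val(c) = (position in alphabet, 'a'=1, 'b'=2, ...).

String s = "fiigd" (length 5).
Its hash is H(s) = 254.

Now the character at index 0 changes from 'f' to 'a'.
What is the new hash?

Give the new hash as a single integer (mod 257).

val('f') = 6, val('a') = 1
Position k = 0, exponent = n-1-k = 4
B^4 mod M = 7^4 mod 257 = 88
Delta = (1 - 6) * 88 mod 257 = 74
New hash = (254 + 74) mod 257 = 71

Answer: 71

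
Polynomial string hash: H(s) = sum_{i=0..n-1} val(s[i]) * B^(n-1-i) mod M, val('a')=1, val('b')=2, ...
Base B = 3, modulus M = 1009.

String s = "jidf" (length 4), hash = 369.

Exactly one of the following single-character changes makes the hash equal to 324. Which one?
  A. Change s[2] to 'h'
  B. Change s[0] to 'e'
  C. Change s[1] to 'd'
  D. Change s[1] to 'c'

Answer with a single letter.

Answer: C

Derivation:
Option A: s[2]='d'->'h', delta=(8-4)*3^1 mod 1009 = 12, hash=369+12 mod 1009 = 381
Option B: s[0]='j'->'e', delta=(5-10)*3^3 mod 1009 = 874, hash=369+874 mod 1009 = 234
Option C: s[1]='i'->'d', delta=(4-9)*3^2 mod 1009 = 964, hash=369+964 mod 1009 = 324 <-- target
Option D: s[1]='i'->'c', delta=(3-9)*3^2 mod 1009 = 955, hash=369+955 mod 1009 = 315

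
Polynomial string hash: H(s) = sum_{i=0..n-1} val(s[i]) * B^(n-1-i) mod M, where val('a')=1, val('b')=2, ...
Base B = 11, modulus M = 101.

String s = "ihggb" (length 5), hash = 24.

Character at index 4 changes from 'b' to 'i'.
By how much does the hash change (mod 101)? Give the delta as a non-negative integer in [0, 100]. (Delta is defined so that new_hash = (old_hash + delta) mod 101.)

Answer: 7

Derivation:
Delta formula: (val(new) - val(old)) * B^(n-1-k) mod M
  val('i') - val('b') = 9 - 2 = 7
  B^(n-1-k) = 11^0 mod 101 = 1
  Delta = 7 * 1 mod 101 = 7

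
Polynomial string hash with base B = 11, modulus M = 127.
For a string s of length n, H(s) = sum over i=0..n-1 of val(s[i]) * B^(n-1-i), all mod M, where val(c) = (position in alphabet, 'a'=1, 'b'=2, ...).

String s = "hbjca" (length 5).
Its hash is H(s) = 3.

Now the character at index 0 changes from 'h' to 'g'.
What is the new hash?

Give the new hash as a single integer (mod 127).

val('h') = 8, val('g') = 7
Position k = 0, exponent = n-1-k = 4
B^4 mod M = 11^4 mod 127 = 36
Delta = (7 - 8) * 36 mod 127 = 91
New hash = (3 + 91) mod 127 = 94

Answer: 94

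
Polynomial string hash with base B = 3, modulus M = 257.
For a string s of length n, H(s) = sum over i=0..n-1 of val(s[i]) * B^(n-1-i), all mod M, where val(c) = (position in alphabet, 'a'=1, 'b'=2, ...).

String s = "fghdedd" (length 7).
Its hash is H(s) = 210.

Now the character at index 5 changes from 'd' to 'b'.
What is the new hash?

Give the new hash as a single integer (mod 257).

val('d') = 4, val('b') = 2
Position k = 5, exponent = n-1-k = 1
B^1 mod M = 3^1 mod 257 = 3
Delta = (2 - 4) * 3 mod 257 = 251
New hash = (210 + 251) mod 257 = 204

Answer: 204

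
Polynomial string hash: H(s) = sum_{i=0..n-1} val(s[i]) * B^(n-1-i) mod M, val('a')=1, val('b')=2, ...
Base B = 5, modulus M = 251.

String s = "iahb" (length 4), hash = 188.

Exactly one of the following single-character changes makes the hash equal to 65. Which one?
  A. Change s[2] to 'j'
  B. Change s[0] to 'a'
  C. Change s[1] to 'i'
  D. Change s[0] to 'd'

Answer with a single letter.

Option A: s[2]='h'->'j', delta=(10-8)*5^1 mod 251 = 10, hash=188+10 mod 251 = 198
Option B: s[0]='i'->'a', delta=(1-9)*5^3 mod 251 = 4, hash=188+4 mod 251 = 192
Option C: s[1]='a'->'i', delta=(9-1)*5^2 mod 251 = 200, hash=188+200 mod 251 = 137
Option D: s[0]='i'->'d', delta=(4-9)*5^3 mod 251 = 128, hash=188+128 mod 251 = 65 <-- target

Answer: D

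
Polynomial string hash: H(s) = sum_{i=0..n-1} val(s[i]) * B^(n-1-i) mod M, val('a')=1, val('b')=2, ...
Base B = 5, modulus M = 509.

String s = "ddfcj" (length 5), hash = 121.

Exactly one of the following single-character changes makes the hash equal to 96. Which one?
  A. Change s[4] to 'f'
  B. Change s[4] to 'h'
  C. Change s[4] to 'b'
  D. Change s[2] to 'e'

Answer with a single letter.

Option A: s[4]='j'->'f', delta=(6-10)*5^0 mod 509 = 505, hash=121+505 mod 509 = 117
Option B: s[4]='j'->'h', delta=(8-10)*5^0 mod 509 = 507, hash=121+507 mod 509 = 119
Option C: s[4]='j'->'b', delta=(2-10)*5^0 mod 509 = 501, hash=121+501 mod 509 = 113
Option D: s[2]='f'->'e', delta=(5-6)*5^2 mod 509 = 484, hash=121+484 mod 509 = 96 <-- target

Answer: D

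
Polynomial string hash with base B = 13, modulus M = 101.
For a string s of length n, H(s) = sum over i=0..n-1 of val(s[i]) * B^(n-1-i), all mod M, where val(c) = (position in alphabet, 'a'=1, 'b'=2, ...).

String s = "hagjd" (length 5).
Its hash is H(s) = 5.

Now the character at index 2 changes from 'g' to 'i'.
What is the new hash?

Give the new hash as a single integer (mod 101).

val('g') = 7, val('i') = 9
Position k = 2, exponent = n-1-k = 2
B^2 mod M = 13^2 mod 101 = 68
Delta = (9 - 7) * 68 mod 101 = 35
New hash = (5 + 35) mod 101 = 40

Answer: 40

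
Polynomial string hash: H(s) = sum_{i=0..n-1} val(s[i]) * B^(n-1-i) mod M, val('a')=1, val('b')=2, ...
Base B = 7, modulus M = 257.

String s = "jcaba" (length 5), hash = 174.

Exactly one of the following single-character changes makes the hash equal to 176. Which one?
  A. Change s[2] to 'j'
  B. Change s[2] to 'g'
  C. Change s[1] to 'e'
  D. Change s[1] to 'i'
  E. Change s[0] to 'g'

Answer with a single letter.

Answer: D

Derivation:
Option A: s[2]='a'->'j', delta=(10-1)*7^2 mod 257 = 184, hash=174+184 mod 257 = 101
Option B: s[2]='a'->'g', delta=(7-1)*7^2 mod 257 = 37, hash=174+37 mod 257 = 211
Option C: s[1]='c'->'e', delta=(5-3)*7^3 mod 257 = 172, hash=174+172 mod 257 = 89
Option D: s[1]='c'->'i', delta=(9-3)*7^3 mod 257 = 2, hash=174+2 mod 257 = 176 <-- target
Option E: s[0]='j'->'g', delta=(7-10)*7^4 mod 257 = 250, hash=174+250 mod 257 = 167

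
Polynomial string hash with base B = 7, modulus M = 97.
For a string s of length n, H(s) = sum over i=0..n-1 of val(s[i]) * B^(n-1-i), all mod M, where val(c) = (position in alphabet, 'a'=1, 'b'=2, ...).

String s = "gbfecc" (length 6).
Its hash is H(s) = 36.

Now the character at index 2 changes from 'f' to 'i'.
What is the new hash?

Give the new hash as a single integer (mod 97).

Answer: 95

Derivation:
val('f') = 6, val('i') = 9
Position k = 2, exponent = n-1-k = 3
B^3 mod M = 7^3 mod 97 = 52
Delta = (9 - 6) * 52 mod 97 = 59
New hash = (36 + 59) mod 97 = 95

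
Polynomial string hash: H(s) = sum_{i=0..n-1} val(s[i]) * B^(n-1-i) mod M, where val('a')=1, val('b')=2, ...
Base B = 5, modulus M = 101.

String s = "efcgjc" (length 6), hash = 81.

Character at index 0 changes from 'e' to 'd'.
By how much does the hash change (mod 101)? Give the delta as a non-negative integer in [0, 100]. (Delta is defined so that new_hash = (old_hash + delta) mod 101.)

Answer: 6

Derivation:
Delta formula: (val(new) - val(old)) * B^(n-1-k) mod M
  val('d') - val('e') = 4 - 5 = -1
  B^(n-1-k) = 5^5 mod 101 = 95
  Delta = -1 * 95 mod 101 = 6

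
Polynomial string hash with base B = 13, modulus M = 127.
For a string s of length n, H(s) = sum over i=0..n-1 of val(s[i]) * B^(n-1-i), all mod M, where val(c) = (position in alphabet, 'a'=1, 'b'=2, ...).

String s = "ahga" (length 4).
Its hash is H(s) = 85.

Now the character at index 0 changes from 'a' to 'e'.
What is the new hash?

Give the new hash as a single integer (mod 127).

Answer: 110

Derivation:
val('a') = 1, val('e') = 5
Position k = 0, exponent = n-1-k = 3
B^3 mod M = 13^3 mod 127 = 38
Delta = (5 - 1) * 38 mod 127 = 25
New hash = (85 + 25) mod 127 = 110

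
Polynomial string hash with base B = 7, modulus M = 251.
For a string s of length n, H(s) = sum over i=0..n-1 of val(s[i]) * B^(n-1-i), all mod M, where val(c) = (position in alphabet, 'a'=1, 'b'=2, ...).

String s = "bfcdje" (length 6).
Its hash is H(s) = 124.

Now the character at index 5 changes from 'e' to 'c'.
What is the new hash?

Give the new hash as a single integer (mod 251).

Answer: 122

Derivation:
val('e') = 5, val('c') = 3
Position k = 5, exponent = n-1-k = 0
B^0 mod M = 7^0 mod 251 = 1
Delta = (3 - 5) * 1 mod 251 = 249
New hash = (124 + 249) mod 251 = 122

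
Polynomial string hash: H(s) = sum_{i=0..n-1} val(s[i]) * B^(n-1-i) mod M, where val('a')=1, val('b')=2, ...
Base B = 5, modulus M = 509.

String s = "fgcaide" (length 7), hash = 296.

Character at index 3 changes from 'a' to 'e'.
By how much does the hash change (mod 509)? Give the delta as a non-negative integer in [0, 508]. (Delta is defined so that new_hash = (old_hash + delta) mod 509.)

Delta formula: (val(new) - val(old)) * B^(n-1-k) mod M
  val('e') - val('a') = 5 - 1 = 4
  B^(n-1-k) = 5^3 mod 509 = 125
  Delta = 4 * 125 mod 509 = 500

Answer: 500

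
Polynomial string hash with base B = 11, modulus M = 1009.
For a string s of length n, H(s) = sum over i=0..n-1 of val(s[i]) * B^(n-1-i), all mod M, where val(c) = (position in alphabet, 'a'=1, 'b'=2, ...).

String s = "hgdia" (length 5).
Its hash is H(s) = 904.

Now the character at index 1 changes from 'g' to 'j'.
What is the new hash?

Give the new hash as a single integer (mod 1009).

Answer: 861

Derivation:
val('g') = 7, val('j') = 10
Position k = 1, exponent = n-1-k = 3
B^3 mod M = 11^3 mod 1009 = 322
Delta = (10 - 7) * 322 mod 1009 = 966
New hash = (904 + 966) mod 1009 = 861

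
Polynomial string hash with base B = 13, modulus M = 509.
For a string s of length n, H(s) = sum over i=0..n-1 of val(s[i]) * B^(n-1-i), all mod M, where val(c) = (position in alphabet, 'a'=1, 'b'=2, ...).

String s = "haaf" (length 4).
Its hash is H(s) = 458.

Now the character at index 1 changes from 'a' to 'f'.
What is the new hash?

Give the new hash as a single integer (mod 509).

Answer: 285

Derivation:
val('a') = 1, val('f') = 6
Position k = 1, exponent = n-1-k = 2
B^2 mod M = 13^2 mod 509 = 169
Delta = (6 - 1) * 169 mod 509 = 336
New hash = (458 + 336) mod 509 = 285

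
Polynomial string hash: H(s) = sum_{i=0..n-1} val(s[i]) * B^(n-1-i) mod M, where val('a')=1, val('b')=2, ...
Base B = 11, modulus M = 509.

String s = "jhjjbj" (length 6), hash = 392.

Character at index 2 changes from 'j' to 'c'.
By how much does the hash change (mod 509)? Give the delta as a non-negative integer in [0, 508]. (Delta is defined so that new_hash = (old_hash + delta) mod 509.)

Answer: 354

Derivation:
Delta formula: (val(new) - val(old)) * B^(n-1-k) mod M
  val('c') - val('j') = 3 - 10 = -7
  B^(n-1-k) = 11^3 mod 509 = 313
  Delta = -7 * 313 mod 509 = 354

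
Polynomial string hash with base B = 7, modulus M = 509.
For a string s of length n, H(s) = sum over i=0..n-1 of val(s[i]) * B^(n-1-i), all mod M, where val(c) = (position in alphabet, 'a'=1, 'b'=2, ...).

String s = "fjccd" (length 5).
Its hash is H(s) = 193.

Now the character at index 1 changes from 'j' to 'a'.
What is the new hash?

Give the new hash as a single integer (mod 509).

Answer: 160

Derivation:
val('j') = 10, val('a') = 1
Position k = 1, exponent = n-1-k = 3
B^3 mod M = 7^3 mod 509 = 343
Delta = (1 - 10) * 343 mod 509 = 476
New hash = (193 + 476) mod 509 = 160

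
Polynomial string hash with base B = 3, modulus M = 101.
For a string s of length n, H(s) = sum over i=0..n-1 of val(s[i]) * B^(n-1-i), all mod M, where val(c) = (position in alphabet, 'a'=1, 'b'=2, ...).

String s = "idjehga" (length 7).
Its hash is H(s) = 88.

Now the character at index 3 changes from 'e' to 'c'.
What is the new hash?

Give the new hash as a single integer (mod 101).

val('e') = 5, val('c') = 3
Position k = 3, exponent = n-1-k = 3
B^3 mod M = 3^3 mod 101 = 27
Delta = (3 - 5) * 27 mod 101 = 47
New hash = (88 + 47) mod 101 = 34

Answer: 34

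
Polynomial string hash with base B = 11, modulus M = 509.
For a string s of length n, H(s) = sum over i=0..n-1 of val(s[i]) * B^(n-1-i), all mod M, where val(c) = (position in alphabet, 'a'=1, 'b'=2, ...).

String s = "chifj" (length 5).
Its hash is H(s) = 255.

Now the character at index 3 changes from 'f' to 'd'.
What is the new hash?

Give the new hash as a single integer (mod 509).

Answer: 233

Derivation:
val('f') = 6, val('d') = 4
Position k = 3, exponent = n-1-k = 1
B^1 mod M = 11^1 mod 509 = 11
Delta = (4 - 6) * 11 mod 509 = 487
New hash = (255 + 487) mod 509 = 233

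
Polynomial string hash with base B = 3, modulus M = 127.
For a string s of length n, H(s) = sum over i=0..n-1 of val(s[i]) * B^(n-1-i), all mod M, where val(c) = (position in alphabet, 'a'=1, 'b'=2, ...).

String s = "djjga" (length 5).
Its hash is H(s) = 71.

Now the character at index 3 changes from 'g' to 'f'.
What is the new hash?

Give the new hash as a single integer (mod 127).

Answer: 68

Derivation:
val('g') = 7, val('f') = 6
Position k = 3, exponent = n-1-k = 1
B^1 mod M = 3^1 mod 127 = 3
Delta = (6 - 7) * 3 mod 127 = 124
New hash = (71 + 124) mod 127 = 68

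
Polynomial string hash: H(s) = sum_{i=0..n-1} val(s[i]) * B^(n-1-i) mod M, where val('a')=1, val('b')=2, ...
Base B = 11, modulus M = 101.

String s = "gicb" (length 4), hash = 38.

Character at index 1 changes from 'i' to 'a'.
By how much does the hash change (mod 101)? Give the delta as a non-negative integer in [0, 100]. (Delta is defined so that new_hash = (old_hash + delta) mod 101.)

Delta formula: (val(new) - val(old)) * B^(n-1-k) mod M
  val('a') - val('i') = 1 - 9 = -8
  B^(n-1-k) = 11^2 mod 101 = 20
  Delta = -8 * 20 mod 101 = 42

Answer: 42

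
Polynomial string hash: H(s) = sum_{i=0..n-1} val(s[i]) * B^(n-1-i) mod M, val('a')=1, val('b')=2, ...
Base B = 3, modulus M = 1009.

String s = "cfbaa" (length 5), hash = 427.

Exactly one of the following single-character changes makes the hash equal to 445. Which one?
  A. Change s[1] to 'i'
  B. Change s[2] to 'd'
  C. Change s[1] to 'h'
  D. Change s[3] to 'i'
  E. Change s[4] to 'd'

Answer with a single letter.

Option A: s[1]='f'->'i', delta=(9-6)*3^3 mod 1009 = 81, hash=427+81 mod 1009 = 508
Option B: s[2]='b'->'d', delta=(4-2)*3^2 mod 1009 = 18, hash=427+18 mod 1009 = 445 <-- target
Option C: s[1]='f'->'h', delta=(8-6)*3^3 mod 1009 = 54, hash=427+54 mod 1009 = 481
Option D: s[3]='a'->'i', delta=(9-1)*3^1 mod 1009 = 24, hash=427+24 mod 1009 = 451
Option E: s[4]='a'->'d', delta=(4-1)*3^0 mod 1009 = 3, hash=427+3 mod 1009 = 430

Answer: B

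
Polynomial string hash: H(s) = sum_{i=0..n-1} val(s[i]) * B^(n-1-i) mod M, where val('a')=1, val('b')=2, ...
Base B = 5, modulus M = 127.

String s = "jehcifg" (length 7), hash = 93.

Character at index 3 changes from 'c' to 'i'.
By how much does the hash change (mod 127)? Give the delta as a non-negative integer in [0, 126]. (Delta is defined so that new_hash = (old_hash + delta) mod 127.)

Answer: 115

Derivation:
Delta formula: (val(new) - val(old)) * B^(n-1-k) mod M
  val('i') - val('c') = 9 - 3 = 6
  B^(n-1-k) = 5^3 mod 127 = 125
  Delta = 6 * 125 mod 127 = 115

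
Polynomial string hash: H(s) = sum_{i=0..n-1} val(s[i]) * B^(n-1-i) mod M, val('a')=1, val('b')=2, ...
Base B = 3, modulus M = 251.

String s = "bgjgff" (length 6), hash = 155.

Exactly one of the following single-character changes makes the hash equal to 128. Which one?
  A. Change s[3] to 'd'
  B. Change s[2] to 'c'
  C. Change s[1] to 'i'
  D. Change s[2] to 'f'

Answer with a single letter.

Answer: A

Derivation:
Option A: s[3]='g'->'d', delta=(4-7)*3^2 mod 251 = 224, hash=155+224 mod 251 = 128 <-- target
Option B: s[2]='j'->'c', delta=(3-10)*3^3 mod 251 = 62, hash=155+62 mod 251 = 217
Option C: s[1]='g'->'i', delta=(9-7)*3^4 mod 251 = 162, hash=155+162 mod 251 = 66
Option D: s[2]='j'->'f', delta=(6-10)*3^3 mod 251 = 143, hash=155+143 mod 251 = 47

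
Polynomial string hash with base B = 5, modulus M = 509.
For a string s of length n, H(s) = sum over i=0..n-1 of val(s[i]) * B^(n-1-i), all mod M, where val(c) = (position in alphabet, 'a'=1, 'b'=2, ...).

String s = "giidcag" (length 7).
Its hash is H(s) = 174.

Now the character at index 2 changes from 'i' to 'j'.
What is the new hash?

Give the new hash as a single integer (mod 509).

val('i') = 9, val('j') = 10
Position k = 2, exponent = n-1-k = 4
B^4 mod M = 5^4 mod 509 = 116
Delta = (10 - 9) * 116 mod 509 = 116
New hash = (174 + 116) mod 509 = 290

Answer: 290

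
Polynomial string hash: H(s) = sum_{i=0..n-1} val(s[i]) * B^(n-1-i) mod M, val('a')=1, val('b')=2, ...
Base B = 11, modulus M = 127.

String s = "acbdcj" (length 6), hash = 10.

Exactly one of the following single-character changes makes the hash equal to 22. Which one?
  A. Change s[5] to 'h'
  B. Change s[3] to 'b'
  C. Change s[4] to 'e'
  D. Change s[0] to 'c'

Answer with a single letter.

Option A: s[5]='j'->'h', delta=(8-10)*11^0 mod 127 = 125, hash=10+125 mod 127 = 8
Option B: s[3]='d'->'b', delta=(2-4)*11^2 mod 127 = 12, hash=10+12 mod 127 = 22 <-- target
Option C: s[4]='c'->'e', delta=(5-3)*11^1 mod 127 = 22, hash=10+22 mod 127 = 32
Option D: s[0]='a'->'c', delta=(3-1)*11^5 mod 127 = 30, hash=10+30 mod 127 = 40

Answer: B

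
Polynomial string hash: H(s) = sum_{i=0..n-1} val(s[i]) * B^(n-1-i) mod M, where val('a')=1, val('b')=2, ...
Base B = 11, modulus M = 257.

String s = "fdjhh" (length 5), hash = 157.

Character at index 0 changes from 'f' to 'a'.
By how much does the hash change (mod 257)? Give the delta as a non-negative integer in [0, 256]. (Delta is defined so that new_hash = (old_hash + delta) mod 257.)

Answer: 40

Derivation:
Delta formula: (val(new) - val(old)) * B^(n-1-k) mod M
  val('a') - val('f') = 1 - 6 = -5
  B^(n-1-k) = 11^4 mod 257 = 249
  Delta = -5 * 249 mod 257 = 40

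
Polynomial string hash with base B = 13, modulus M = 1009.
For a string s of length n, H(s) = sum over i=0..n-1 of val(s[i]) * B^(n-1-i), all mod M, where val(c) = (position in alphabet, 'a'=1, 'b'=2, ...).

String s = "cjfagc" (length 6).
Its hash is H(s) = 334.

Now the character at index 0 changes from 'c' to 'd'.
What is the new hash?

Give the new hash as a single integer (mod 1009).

val('c') = 3, val('d') = 4
Position k = 0, exponent = n-1-k = 5
B^5 mod M = 13^5 mod 1009 = 990
Delta = (4 - 3) * 990 mod 1009 = 990
New hash = (334 + 990) mod 1009 = 315

Answer: 315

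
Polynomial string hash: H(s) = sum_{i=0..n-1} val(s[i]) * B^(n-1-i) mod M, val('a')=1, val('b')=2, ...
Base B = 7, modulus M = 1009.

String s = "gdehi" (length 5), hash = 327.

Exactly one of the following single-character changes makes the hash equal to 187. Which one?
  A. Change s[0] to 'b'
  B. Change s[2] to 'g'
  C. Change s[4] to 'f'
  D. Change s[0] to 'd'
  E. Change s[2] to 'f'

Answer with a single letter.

Answer: D

Derivation:
Option A: s[0]='g'->'b', delta=(2-7)*7^4 mod 1009 = 103, hash=327+103 mod 1009 = 430
Option B: s[2]='e'->'g', delta=(7-5)*7^2 mod 1009 = 98, hash=327+98 mod 1009 = 425
Option C: s[4]='i'->'f', delta=(6-9)*7^0 mod 1009 = 1006, hash=327+1006 mod 1009 = 324
Option D: s[0]='g'->'d', delta=(4-7)*7^4 mod 1009 = 869, hash=327+869 mod 1009 = 187 <-- target
Option E: s[2]='e'->'f', delta=(6-5)*7^2 mod 1009 = 49, hash=327+49 mod 1009 = 376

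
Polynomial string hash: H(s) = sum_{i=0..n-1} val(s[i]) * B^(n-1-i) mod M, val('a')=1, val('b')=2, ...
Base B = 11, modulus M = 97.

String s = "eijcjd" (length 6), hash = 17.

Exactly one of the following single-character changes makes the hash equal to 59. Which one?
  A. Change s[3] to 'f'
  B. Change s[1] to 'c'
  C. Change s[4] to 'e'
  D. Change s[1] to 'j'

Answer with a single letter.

Option A: s[3]='c'->'f', delta=(6-3)*11^2 mod 97 = 72, hash=17+72 mod 97 = 89
Option B: s[1]='i'->'c', delta=(3-9)*11^4 mod 97 = 36, hash=17+36 mod 97 = 53
Option C: s[4]='j'->'e', delta=(5-10)*11^1 mod 97 = 42, hash=17+42 mod 97 = 59 <-- target
Option D: s[1]='i'->'j', delta=(10-9)*11^4 mod 97 = 91, hash=17+91 mod 97 = 11

Answer: C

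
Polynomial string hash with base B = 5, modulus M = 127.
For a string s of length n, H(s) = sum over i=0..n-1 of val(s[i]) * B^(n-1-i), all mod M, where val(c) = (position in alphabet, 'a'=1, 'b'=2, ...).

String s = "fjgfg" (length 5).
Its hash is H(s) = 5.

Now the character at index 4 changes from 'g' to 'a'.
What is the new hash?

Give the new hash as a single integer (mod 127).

Answer: 126

Derivation:
val('g') = 7, val('a') = 1
Position k = 4, exponent = n-1-k = 0
B^0 mod M = 5^0 mod 127 = 1
Delta = (1 - 7) * 1 mod 127 = 121
New hash = (5 + 121) mod 127 = 126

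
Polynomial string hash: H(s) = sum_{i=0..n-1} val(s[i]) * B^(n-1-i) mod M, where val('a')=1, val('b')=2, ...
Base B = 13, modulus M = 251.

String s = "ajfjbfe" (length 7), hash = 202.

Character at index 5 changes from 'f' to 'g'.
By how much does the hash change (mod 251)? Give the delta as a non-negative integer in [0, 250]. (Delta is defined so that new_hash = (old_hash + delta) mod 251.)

Delta formula: (val(new) - val(old)) * B^(n-1-k) mod M
  val('g') - val('f') = 7 - 6 = 1
  B^(n-1-k) = 13^1 mod 251 = 13
  Delta = 1 * 13 mod 251 = 13

Answer: 13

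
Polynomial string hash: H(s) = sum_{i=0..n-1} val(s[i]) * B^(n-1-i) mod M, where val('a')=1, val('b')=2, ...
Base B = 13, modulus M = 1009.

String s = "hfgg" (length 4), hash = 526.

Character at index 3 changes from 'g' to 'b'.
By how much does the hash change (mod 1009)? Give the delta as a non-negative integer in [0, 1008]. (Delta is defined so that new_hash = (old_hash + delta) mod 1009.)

Delta formula: (val(new) - val(old)) * B^(n-1-k) mod M
  val('b') - val('g') = 2 - 7 = -5
  B^(n-1-k) = 13^0 mod 1009 = 1
  Delta = -5 * 1 mod 1009 = 1004

Answer: 1004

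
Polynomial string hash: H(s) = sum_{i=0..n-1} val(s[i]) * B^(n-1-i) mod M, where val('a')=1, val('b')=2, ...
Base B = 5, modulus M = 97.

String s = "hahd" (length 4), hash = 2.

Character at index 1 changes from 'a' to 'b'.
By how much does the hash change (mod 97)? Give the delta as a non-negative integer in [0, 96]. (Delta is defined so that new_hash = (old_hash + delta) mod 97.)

Answer: 25

Derivation:
Delta formula: (val(new) - val(old)) * B^(n-1-k) mod M
  val('b') - val('a') = 2 - 1 = 1
  B^(n-1-k) = 5^2 mod 97 = 25
  Delta = 1 * 25 mod 97 = 25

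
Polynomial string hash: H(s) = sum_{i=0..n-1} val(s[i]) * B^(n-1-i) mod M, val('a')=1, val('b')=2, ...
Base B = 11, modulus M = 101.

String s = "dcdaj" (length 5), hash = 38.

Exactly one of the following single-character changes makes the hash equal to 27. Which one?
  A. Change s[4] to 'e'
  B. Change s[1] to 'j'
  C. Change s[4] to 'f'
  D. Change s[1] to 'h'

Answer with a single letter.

Answer: D

Derivation:
Option A: s[4]='j'->'e', delta=(5-10)*11^0 mod 101 = 96, hash=38+96 mod 101 = 33
Option B: s[1]='c'->'j', delta=(10-3)*11^3 mod 101 = 25, hash=38+25 mod 101 = 63
Option C: s[4]='j'->'f', delta=(6-10)*11^0 mod 101 = 97, hash=38+97 mod 101 = 34
Option D: s[1]='c'->'h', delta=(8-3)*11^3 mod 101 = 90, hash=38+90 mod 101 = 27 <-- target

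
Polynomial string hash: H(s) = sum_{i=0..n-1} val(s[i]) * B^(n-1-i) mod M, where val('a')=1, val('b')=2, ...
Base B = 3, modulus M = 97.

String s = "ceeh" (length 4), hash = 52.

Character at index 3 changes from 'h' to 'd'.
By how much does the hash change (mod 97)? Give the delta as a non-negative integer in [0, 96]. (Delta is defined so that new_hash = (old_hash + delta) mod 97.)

Delta formula: (val(new) - val(old)) * B^(n-1-k) mod M
  val('d') - val('h') = 4 - 8 = -4
  B^(n-1-k) = 3^0 mod 97 = 1
  Delta = -4 * 1 mod 97 = 93

Answer: 93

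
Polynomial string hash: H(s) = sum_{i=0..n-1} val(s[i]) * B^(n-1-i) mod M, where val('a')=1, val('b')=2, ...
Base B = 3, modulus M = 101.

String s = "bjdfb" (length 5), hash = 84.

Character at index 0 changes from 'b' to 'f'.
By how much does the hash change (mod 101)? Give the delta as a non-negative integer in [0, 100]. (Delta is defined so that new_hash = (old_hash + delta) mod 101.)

Answer: 21

Derivation:
Delta formula: (val(new) - val(old)) * B^(n-1-k) mod M
  val('f') - val('b') = 6 - 2 = 4
  B^(n-1-k) = 3^4 mod 101 = 81
  Delta = 4 * 81 mod 101 = 21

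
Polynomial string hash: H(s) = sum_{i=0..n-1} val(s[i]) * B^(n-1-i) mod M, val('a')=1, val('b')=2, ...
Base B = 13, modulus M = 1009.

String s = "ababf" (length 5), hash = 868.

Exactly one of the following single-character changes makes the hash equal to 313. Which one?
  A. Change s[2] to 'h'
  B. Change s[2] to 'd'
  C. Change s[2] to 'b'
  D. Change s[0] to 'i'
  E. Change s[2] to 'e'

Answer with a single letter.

Option A: s[2]='a'->'h', delta=(8-1)*13^2 mod 1009 = 174, hash=868+174 mod 1009 = 33
Option B: s[2]='a'->'d', delta=(4-1)*13^2 mod 1009 = 507, hash=868+507 mod 1009 = 366
Option C: s[2]='a'->'b', delta=(2-1)*13^2 mod 1009 = 169, hash=868+169 mod 1009 = 28
Option D: s[0]='a'->'i', delta=(9-1)*13^4 mod 1009 = 454, hash=868+454 mod 1009 = 313 <-- target
Option E: s[2]='a'->'e', delta=(5-1)*13^2 mod 1009 = 676, hash=868+676 mod 1009 = 535

Answer: D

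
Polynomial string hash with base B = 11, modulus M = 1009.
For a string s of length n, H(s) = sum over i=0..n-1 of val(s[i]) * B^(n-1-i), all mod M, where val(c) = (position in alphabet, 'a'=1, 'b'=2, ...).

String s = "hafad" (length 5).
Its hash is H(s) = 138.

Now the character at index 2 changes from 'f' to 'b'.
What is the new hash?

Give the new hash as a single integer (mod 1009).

Answer: 663

Derivation:
val('f') = 6, val('b') = 2
Position k = 2, exponent = n-1-k = 2
B^2 mod M = 11^2 mod 1009 = 121
Delta = (2 - 6) * 121 mod 1009 = 525
New hash = (138 + 525) mod 1009 = 663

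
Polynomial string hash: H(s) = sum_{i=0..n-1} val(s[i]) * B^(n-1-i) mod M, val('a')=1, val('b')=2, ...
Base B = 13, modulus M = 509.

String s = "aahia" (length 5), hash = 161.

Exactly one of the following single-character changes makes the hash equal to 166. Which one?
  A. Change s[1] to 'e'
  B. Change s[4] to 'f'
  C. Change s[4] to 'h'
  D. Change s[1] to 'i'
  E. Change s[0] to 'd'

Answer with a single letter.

Answer: B

Derivation:
Option A: s[1]='a'->'e', delta=(5-1)*13^3 mod 509 = 135, hash=161+135 mod 509 = 296
Option B: s[4]='a'->'f', delta=(6-1)*13^0 mod 509 = 5, hash=161+5 mod 509 = 166 <-- target
Option C: s[4]='a'->'h', delta=(8-1)*13^0 mod 509 = 7, hash=161+7 mod 509 = 168
Option D: s[1]='a'->'i', delta=(9-1)*13^3 mod 509 = 270, hash=161+270 mod 509 = 431
Option E: s[0]='a'->'d', delta=(4-1)*13^4 mod 509 = 171, hash=161+171 mod 509 = 332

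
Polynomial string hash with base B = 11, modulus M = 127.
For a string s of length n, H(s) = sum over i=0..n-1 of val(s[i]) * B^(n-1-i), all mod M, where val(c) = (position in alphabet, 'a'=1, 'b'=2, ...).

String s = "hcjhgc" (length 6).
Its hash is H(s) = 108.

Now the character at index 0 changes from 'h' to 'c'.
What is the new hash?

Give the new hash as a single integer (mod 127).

val('h') = 8, val('c') = 3
Position k = 0, exponent = n-1-k = 5
B^5 mod M = 11^5 mod 127 = 15
Delta = (3 - 8) * 15 mod 127 = 52
New hash = (108 + 52) mod 127 = 33

Answer: 33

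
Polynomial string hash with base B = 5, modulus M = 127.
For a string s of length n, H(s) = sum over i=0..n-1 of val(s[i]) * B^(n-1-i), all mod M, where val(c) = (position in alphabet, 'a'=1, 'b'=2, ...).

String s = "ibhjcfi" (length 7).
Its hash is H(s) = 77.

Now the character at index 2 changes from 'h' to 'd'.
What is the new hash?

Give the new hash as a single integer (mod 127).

val('h') = 8, val('d') = 4
Position k = 2, exponent = n-1-k = 4
B^4 mod M = 5^4 mod 127 = 117
Delta = (4 - 8) * 117 mod 127 = 40
New hash = (77 + 40) mod 127 = 117

Answer: 117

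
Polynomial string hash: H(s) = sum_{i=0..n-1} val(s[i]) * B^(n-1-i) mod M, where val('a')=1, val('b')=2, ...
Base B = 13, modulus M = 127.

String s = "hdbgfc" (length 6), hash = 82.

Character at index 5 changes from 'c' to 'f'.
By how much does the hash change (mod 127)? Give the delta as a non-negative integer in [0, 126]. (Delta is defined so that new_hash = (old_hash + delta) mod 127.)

Answer: 3

Derivation:
Delta formula: (val(new) - val(old)) * B^(n-1-k) mod M
  val('f') - val('c') = 6 - 3 = 3
  B^(n-1-k) = 13^0 mod 127 = 1
  Delta = 3 * 1 mod 127 = 3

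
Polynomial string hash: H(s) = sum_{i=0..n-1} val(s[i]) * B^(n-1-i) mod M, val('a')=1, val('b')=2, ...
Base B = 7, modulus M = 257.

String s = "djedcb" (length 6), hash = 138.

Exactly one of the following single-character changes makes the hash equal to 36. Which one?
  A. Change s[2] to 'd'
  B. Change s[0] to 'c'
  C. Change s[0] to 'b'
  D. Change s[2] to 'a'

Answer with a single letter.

Option A: s[2]='e'->'d', delta=(4-5)*7^3 mod 257 = 171, hash=138+171 mod 257 = 52
Option B: s[0]='d'->'c', delta=(3-4)*7^5 mod 257 = 155, hash=138+155 mod 257 = 36 <-- target
Option C: s[0]='d'->'b', delta=(2-4)*7^5 mod 257 = 53, hash=138+53 mod 257 = 191
Option D: s[2]='e'->'a', delta=(1-5)*7^3 mod 257 = 170, hash=138+170 mod 257 = 51

Answer: B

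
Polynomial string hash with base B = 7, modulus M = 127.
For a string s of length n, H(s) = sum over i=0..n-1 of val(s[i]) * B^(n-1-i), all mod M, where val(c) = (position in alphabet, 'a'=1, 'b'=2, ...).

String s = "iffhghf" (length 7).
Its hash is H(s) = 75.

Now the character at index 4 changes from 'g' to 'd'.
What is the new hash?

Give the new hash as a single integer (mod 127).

Answer: 55

Derivation:
val('g') = 7, val('d') = 4
Position k = 4, exponent = n-1-k = 2
B^2 mod M = 7^2 mod 127 = 49
Delta = (4 - 7) * 49 mod 127 = 107
New hash = (75 + 107) mod 127 = 55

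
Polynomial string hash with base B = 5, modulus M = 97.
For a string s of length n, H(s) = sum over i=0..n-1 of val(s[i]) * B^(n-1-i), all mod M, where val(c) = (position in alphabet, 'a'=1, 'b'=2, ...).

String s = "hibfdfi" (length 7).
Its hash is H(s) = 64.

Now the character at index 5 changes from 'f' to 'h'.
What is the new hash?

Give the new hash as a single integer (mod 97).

val('f') = 6, val('h') = 8
Position k = 5, exponent = n-1-k = 1
B^1 mod M = 5^1 mod 97 = 5
Delta = (8 - 6) * 5 mod 97 = 10
New hash = (64 + 10) mod 97 = 74

Answer: 74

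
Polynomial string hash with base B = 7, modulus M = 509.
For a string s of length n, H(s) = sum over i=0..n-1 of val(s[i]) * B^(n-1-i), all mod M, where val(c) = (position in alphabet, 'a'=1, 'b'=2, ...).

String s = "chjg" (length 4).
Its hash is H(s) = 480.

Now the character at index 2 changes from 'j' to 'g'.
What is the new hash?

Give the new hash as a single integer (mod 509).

val('j') = 10, val('g') = 7
Position k = 2, exponent = n-1-k = 1
B^1 mod M = 7^1 mod 509 = 7
Delta = (7 - 10) * 7 mod 509 = 488
New hash = (480 + 488) mod 509 = 459

Answer: 459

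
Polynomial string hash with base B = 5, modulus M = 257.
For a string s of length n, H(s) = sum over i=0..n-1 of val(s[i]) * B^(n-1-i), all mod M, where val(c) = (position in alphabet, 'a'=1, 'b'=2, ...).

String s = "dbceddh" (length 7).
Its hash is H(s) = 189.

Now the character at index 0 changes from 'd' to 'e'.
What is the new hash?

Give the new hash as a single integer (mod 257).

Answer: 137

Derivation:
val('d') = 4, val('e') = 5
Position k = 0, exponent = n-1-k = 6
B^6 mod M = 5^6 mod 257 = 205
Delta = (5 - 4) * 205 mod 257 = 205
New hash = (189 + 205) mod 257 = 137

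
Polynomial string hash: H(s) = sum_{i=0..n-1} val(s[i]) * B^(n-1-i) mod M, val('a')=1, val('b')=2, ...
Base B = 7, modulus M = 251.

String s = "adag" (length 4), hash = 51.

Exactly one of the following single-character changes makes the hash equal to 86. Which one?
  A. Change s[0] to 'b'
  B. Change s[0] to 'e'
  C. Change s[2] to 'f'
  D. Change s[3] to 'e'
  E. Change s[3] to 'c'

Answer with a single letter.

Option A: s[0]='a'->'b', delta=(2-1)*7^3 mod 251 = 92, hash=51+92 mod 251 = 143
Option B: s[0]='a'->'e', delta=(5-1)*7^3 mod 251 = 117, hash=51+117 mod 251 = 168
Option C: s[2]='a'->'f', delta=(6-1)*7^1 mod 251 = 35, hash=51+35 mod 251 = 86 <-- target
Option D: s[3]='g'->'e', delta=(5-7)*7^0 mod 251 = 249, hash=51+249 mod 251 = 49
Option E: s[3]='g'->'c', delta=(3-7)*7^0 mod 251 = 247, hash=51+247 mod 251 = 47

Answer: C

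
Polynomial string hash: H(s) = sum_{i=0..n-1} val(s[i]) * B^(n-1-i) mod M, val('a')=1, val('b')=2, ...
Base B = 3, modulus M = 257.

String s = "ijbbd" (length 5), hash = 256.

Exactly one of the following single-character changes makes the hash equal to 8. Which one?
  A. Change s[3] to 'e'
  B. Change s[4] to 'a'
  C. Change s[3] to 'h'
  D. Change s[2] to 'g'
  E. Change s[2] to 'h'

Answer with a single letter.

Answer: A

Derivation:
Option A: s[3]='b'->'e', delta=(5-2)*3^1 mod 257 = 9, hash=256+9 mod 257 = 8 <-- target
Option B: s[4]='d'->'a', delta=(1-4)*3^0 mod 257 = 254, hash=256+254 mod 257 = 253
Option C: s[3]='b'->'h', delta=(8-2)*3^1 mod 257 = 18, hash=256+18 mod 257 = 17
Option D: s[2]='b'->'g', delta=(7-2)*3^2 mod 257 = 45, hash=256+45 mod 257 = 44
Option E: s[2]='b'->'h', delta=(8-2)*3^2 mod 257 = 54, hash=256+54 mod 257 = 53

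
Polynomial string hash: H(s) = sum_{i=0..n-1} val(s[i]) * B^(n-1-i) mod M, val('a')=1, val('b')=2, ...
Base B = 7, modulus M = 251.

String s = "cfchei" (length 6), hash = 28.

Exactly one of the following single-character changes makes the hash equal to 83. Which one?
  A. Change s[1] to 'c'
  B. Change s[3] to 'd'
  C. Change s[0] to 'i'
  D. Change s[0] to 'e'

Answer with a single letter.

Option A: s[1]='f'->'c', delta=(3-6)*7^4 mod 251 = 76, hash=28+76 mod 251 = 104
Option B: s[3]='h'->'d', delta=(4-8)*7^2 mod 251 = 55, hash=28+55 mod 251 = 83 <-- target
Option C: s[0]='c'->'i', delta=(9-3)*7^5 mod 251 = 191, hash=28+191 mod 251 = 219
Option D: s[0]='c'->'e', delta=(5-3)*7^5 mod 251 = 231, hash=28+231 mod 251 = 8

Answer: B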